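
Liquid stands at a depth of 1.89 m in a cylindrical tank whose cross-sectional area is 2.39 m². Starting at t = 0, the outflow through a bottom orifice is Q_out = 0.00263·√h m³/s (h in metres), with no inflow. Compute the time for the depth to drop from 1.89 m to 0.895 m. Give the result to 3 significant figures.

779 s

A dh/dt = −Q_out = −0.00263 √h.
∫ h^(−1/2) dh = −(0.00263/A) ∫ dt, giving 2√h = 2√h₀ − (0.00263/A) t.
t = 2A(√h₀ − √h)/0.00263 = 2·2.39·(√1.89 − √0.895)/0.00263
  = 4.7800 × (1.3748 − 0.94604) / 0.00263 = 779.21 s.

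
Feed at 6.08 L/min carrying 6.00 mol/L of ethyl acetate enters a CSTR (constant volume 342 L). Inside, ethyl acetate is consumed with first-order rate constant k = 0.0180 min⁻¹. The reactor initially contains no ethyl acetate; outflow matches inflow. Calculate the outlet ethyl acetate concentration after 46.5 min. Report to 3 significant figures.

2.42 mol/L

V dC/dt = Q(C_in − C) − k V C.
dC/dt = (Q/V) C_in − (Q/V + k) C; effective rate a = Q/V + k = 0.017778 + 0.0180 = 0.035778 min⁻¹.
C_ss = Q C_in/(Q + kV) = 2.9814 mol/L; C(t) = C_ss + (C₀ − C_ss) e^(−a t).
C(46.5) = 2.9814 + (-2.9814)·e^(−0.035778·46.5) = 2.9814 + (-2.9814)·0.18944 = 2.4166 mol/L.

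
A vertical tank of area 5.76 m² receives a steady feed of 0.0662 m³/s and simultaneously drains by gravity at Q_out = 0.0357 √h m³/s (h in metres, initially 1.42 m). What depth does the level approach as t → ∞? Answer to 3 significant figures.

3.44 m

A dh/dt = Q_in − 0.0357 √h. Steady state requires inflow = outflow:
Q_in = 0.0357 √h_ss ⇒ √h_ss = 0.0662/0.0357 = 1.8543.
h_ss = 1.8543² = 3.4386 m. (Since h₀ = 1.42 m < h_ss, the level will rise toward this value.)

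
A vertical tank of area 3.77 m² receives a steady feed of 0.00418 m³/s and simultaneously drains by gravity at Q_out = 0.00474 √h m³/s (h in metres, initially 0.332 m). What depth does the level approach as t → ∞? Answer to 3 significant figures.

0.778 m

Level balance: A dh/dt = 0.00418 − 0.00474 √h. Setting dh/dt = 0:
Q_in = 0.00474 √h_ss ⇒ √h_ss = 0.00418/0.00474 = 0.88186.
h_ss = 0.88186² = 0.77767 m. (Since h₀ = 0.332 m < h_ss, the level will rise toward this value.)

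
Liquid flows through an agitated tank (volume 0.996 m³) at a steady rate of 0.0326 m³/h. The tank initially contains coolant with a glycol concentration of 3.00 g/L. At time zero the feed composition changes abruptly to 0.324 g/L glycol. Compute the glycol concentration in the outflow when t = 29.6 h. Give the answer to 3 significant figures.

1.34 g/L

Transient balance on the dissolved component: V dC/dt = Q(C_in − C).
So dC/dt = (C_in − C)/τ with τ = V/Q = 0.996/0.0326 = 30.552 h.
C approaches C_in exponentially: C(t) = C_in + (C₀ − C_in) e^(−t/τ).
C(29.6) = 0.324 + (3.00 − 0.324)·e^(−29.6/30.552) = 0.324 + (2.6760)·0.37952 = 1.3396 g/L.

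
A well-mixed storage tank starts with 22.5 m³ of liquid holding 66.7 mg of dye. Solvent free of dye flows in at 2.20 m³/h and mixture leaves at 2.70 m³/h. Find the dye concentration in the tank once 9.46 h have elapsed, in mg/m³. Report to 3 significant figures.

Total volume: dV/dt = Q_in − Q_out = -0.50000 m³/h, so V(t) = 22.5 − 0.50000 t and V(9.46) = 17.770 m³.
Species balance (pure solvent in): dm/dt = −Q_out · m/V(t).
dm/m = −Q_out dt/(V₀ − 0.50000 t); integrating gives ln(m/m₀) = −(Q_out/(Q_in−Q_out)) ln(V/V₀).
m = m₀ (V₀/V)^(Q_out/(Q_in−Q_out)) = 66.7 × (22.5/17.770)^(-5.4000) = 18.649 mg.
C = m/V = 18.649/17.770 = 1.0495 mg/m³.

1.05 mg/m³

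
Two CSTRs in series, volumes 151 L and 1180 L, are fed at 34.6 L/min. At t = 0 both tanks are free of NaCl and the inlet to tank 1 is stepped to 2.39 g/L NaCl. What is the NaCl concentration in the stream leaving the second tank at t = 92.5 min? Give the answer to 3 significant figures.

Time constants: τᵢ = Vᵢ/Q for each well-mixed tank.
τ₁ = 151/34.6 = 4.3642 min; τ₂ = 1180/34.6 = 34.104 min.
Tank 1: C₁ = C_in(1 − e^(−t/τ₁)). Tank 2 (τ₁ ≠ τ₂): C₂ = C_in[1 − (τ₁ e^(−t/τ₁) − τ₂ e^(−t/τ₂))/(τ₁ − τ₂)].
At t = 92.5: e^(−t/τ₁) = 6.2369e-10, e^(−t/τ₂) = 0.066385.
C₂ = 2.39·[1 − (4.3642·6.2369e-10 − 34.104·0.066385)/(-29.740)] = 2.39·0.92387 = 2.2081 g/L.

2.21 g/L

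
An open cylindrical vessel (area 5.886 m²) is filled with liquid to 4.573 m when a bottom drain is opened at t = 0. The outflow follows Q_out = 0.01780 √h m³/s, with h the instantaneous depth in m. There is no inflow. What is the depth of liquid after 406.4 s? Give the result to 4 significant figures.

2.322 m

A dh/dt = −Q_out = −0.01780 √h.
This is separable: 2 d(√h)/dt = −0.01780/A, so √h = √h₀ − (0.01780/(2A)) t.
√h = √4.573 − 0.01780·406.4/(2·5.886) = 2.13846 − 0.614502 = 1.52396.
h = 1.52396² = 2.32244 m.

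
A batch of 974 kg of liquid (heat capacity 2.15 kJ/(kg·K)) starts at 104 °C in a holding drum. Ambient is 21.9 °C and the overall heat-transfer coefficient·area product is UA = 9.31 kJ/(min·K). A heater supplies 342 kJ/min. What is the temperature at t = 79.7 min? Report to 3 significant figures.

Heat balance on the well-mixed liquid: M c_p dT/dt = −UA(T − T_amb) + Q̇.
dT/dt = (T_ss − T)/τ with T_ss = T_amb + Q̇/UA = 21.9 + 342/9.31 = 58.635 °C, τ = M c_p/UA = 974·2.15/9.31 = 224.93 min.
Integrating: T(t) = T_ss + (T₀ − T_ss) e^(−t/τ).
T(79.7) = 58.635 + (45.365)·0.70164 = 90.465 °C.

90.5 °C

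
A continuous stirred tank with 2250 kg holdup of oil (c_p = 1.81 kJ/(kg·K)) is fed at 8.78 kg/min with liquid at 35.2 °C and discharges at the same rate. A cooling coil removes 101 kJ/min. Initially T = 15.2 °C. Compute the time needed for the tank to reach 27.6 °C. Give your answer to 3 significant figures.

614 min

M c_p dT/dt = ṁ c_p (T_in − T) − Q̇.
τ = M/ṁ = 256.26 min; T_ss = T_in − Q̇/(ṁ c_p) = 28.845 °C.
T(t) = T_ss + (T₀ − T_ss) e^(−t/τ). Set T = 27.6:
e^(−t/τ) = (27.6 − 28.845)/(15.2 − 28.845) = 0.091210
t = −256.26 · ln(0.091210) = 613.65 min.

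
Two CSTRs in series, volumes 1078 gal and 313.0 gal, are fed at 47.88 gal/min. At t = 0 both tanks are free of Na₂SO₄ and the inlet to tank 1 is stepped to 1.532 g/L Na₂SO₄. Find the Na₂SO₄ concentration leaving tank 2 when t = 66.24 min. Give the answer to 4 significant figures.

Each tank obeys Vᵢ dCᵢ/dt = Q(Cᵢ₋₁ − Cᵢ), so τᵢ = Vᵢ/Q.
τ₁ = 1078/47.88 = 22.5146 min; τ₂ = 313.0/47.88 = 6.53718 min.
Tank 1: C₁ = C_in(1 − e^(−t/τ₁)). Tank 2 (τ₁ ≠ τ₂): C₂ = C_in[1 − (τ₁ e^(−t/τ₁) − τ₂ e^(−t/τ₂))/(τ₁ − τ₂)].
At t = 66.24: e^(−t/τ₁) = 0.0527554, e^(−t/τ₂) = 3.97534e-05.
C₂ = 1.532·[1 − (22.5146·0.0527554 − 6.53718·3.97534e-05)/(15.9774)] = 1.532·0.925676 = 1.41814 g/L.

1.418 g/L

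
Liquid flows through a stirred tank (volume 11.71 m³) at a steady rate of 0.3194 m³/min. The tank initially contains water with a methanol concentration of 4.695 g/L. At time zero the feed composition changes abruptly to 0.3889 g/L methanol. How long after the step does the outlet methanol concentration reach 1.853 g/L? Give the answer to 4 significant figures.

Unsteady species balance (constant V, well mixed): V dC/dt = Q(C_in − C), so τ = V/Q = 36.6625 min.
C(t) = C_in + (C₀ − C_in) e^(−t/τ). Set C = 1.853 and solve for t:
e^(−t/τ) = (C − C_in)/(C₀ − C_in) = (1.853 − 0.3889)/(4.695 − 0.3889) = 0.340006
t = −τ ln(…) = 36.6625 × 1.07879 = 39.5512 min.

39.55 min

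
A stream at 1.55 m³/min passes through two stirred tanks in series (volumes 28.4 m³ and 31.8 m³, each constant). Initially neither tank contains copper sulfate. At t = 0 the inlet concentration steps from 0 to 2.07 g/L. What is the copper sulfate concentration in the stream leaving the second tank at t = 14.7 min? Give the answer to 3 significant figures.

0.365 g/L

Each tank obeys Vᵢ dCᵢ/dt = Q(Cᵢ₋₁ − Cᵢ), so τᵢ = Vᵢ/Q.
τ₁ = 28.4/1.55 = 18.323 min; τ₂ = 31.8/1.55 = 20.516 min.
Tank 1: C₁ = C_in(1 − e^(−t/τ₁)). Tank 2 (τ₁ ≠ τ₂): C₂ = C_in[1 − (τ₁ e^(−t/τ₁) − τ₂ e^(−t/τ₂))/(τ₁ − τ₂)].
At t = 14.7: e^(−t/τ₁) = 0.44830, e^(−t/τ₂) = 0.48845.
C₂ = 2.07·[1 − (18.323·0.44830 − 20.516·0.48845)/(-2.1935)] = 2.07·0.17615 = 0.36464 g/L.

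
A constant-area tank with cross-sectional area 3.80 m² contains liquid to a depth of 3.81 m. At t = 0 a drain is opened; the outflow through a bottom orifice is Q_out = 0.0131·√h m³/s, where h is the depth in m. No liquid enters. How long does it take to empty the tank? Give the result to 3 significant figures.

1130 s

A dh/dt = −Q_out = −0.0131 √h.
∫ h^(−1/2) dh = −(0.0131/A) ∫ dt, giving 2√h = 2√h₀ − (0.0131/A) t.
Set h = 0: 2√h₀ = (0.0131/A) t_empty ⇒ t_empty = 2A√h₀/0.0131.
t_empty = 2·3.80·√3.81/0.0131 = 7.6000·1.9519/0.0131 = 1132.4 s.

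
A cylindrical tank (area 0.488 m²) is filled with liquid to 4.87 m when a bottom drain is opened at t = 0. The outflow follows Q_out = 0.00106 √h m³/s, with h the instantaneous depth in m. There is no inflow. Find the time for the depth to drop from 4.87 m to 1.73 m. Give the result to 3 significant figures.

Mass balance (ρ constant): A dh/dt = −0.00106 √h.
∫ h^(−1/2) dh = −(0.00106/A) ∫ dt, giving 2√h = 2√h₀ − (0.00106/A) t.
t = 2A(√h₀ − √h)/0.00106 = 2·0.488·(√4.87 − √1.73)/0.00106
  = 0.97600 × (2.2068 − 1.3153) / 0.00106 = 820.86 s.

821 s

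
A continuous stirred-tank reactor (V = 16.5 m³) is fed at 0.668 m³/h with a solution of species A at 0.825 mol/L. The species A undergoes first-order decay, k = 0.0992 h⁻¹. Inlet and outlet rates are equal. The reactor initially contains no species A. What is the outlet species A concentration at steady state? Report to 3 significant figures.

Accumulation = in − out − consumed: V dC/dt = Q C_in − Q C − k V C.
Steady state (dC/dt = 0): C_ss = Q C_in/(Q + kV) = C_in/(1 + kV/Q).
C_ss = 0.668·0.825/(0.668 + 0.0992·16.5) = 0.55110/2.3048 = 0.23911 mol/L.

0.239 mol/L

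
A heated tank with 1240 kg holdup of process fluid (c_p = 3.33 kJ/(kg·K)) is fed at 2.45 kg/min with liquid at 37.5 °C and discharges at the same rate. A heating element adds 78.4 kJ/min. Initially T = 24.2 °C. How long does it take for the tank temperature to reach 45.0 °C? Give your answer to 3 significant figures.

M c_p dT/dt = ṁ c_p (T_in − T) + Q̇.
τ = M/ṁ = 506.12 min; T_ss = T_in + Q̇/(ṁ c_p) = 47.110 °C.
T(t) = T_ss + (T₀ − T_ss) e^(−t/τ). Set T = 45.0:
e^(−t/τ) = (45.0 − 47.110)/(24.2 − 47.110) = 0.092084
t = −506.12 · ln(0.092084) = 1207.1 min.

1210 min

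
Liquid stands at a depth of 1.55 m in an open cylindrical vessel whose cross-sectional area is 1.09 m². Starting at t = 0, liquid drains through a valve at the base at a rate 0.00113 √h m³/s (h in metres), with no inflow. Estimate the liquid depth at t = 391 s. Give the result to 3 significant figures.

1.09 m

With no inflow, A dh/dt = −0.00113 √h.
This is separable: 2 d(√h)/dt = −0.00113/A, so √h = √h₀ − (0.00113/(2A)) t.
√h = √1.55 − 0.00113·391/(2·1.09) = 1.2450 − 0.20267 = 1.0423.
h = 1.0423² = 1.0864 m.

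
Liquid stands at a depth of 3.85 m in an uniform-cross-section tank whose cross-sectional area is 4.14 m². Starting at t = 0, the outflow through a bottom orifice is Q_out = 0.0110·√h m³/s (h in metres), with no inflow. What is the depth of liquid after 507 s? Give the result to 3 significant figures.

Accumulation of liquid (constant cross-section A): A dh/dt = −0.0110 √h.
This is separable: 2 d(√h)/dt = −0.0110/A, so √h = √h₀ − (0.0110/(2A)) t.
√h = √3.85 − 0.0110·507/(2·4.14) = 1.9621 − 0.67355 = 1.2886.
h = 1.2886² = 1.6605 m.

1.66 m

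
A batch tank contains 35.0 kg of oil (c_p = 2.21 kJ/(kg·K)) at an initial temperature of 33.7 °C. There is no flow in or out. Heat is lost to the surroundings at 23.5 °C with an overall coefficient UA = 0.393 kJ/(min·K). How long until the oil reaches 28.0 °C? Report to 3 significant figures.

First-law balance (no shaft work): M c_p dT/dt = −UA(T − T_amb).
τ = M c_p/UA = 196.82 min; T_ss = T_amb = 23.500 °C.
T(t) = T_ss + (T₀ − T_ss)e^(−t/τ); set T = 28.0:
t = −τ ln[(T − T_ss)/(T₀ − T_ss)] = −196.82 · ln(0.44118) = 161.06 min.

161 min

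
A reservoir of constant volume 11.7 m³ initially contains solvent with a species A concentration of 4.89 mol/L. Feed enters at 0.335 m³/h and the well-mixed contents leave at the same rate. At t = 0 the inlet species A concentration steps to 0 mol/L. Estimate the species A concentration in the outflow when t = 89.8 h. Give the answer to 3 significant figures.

0.374 mol/L

Transient balance on the dissolved component: V dC/dt = Q(C_in − C).
So dC/dt = (C_in − C)/τ with τ = V/Q = 11.7/0.335 = 34.925 h.
C approaches C_in exponentially: C(t) = C_in + (C₀ − C_in) e^(−t/τ).
C(89.8) = 0 + (4.89 − 0)·e^(−89.8/34.925) = 0 + (4.8900)·0.076444 = 0.37381 mol/L.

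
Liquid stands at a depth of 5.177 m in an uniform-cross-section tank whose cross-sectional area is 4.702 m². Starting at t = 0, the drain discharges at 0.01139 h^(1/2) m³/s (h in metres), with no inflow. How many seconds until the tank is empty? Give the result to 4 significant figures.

Accumulation of liquid (constant cross-section A): A dh/dt = −0.01139 √h.
∫ h^(−1/2) dh = −(0.01139/A) ∫ dt, giving 2√h = 2√h₀ − (0.01139/A) t.
Tank is empty when √h = 0: t_empty = 2A√h₀/0.01139.
t_empty = 2·4.702·√5.177/0.01139 = 9.40400·2.27530/0.01139 = 1878.57 s.

1879 s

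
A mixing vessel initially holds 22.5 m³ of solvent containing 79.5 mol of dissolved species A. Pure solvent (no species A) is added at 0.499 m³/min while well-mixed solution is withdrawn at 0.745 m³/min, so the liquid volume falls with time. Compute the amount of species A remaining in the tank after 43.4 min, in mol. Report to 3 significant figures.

11.3 mol

Total volume: dV/dt = Q_in − Q_out = -0.24600 m³/min, so V(t) = 22.5 − 0.24600 t and V(43.4) = 11.824 m³.
Species balance (pure solvent in): dm/dt = −Q_out · m/V(t).
dm/m = −Q_out dt/(V₀ − 0.24600 t); integrating gives ln(m/m₀) = −(Q_out/(Q_in−Q_out)) ln(V/V₀).
m = m₀ (V₀/V)^(Q_out/(Q_in−Q_out)) = 79.5 × (22.5/11.824)^(-3.0285) = 11.327 mol.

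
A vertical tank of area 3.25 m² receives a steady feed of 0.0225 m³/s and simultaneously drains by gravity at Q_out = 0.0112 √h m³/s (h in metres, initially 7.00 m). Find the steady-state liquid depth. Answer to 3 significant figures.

Accumulation of liquid (constant cross-section A): A dh/dt = Q_in − 0.0112 √h. At steady state dh/dt = 0:
Q_in = 0.0112 √h_ss ⇒ √h_ss = 0.0225/0.0112 = 2.0089.
h_ss = 2.0089² = 4.0358 m. (Since h₀ = 7.00 m > h_ss, the level will fall toward this value.)

4.04 m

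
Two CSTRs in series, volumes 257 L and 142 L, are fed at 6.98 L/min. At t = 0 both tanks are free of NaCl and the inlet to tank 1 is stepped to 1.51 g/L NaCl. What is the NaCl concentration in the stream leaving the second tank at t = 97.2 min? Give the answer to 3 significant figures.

1.28 g/L

Each tank obeys Vᵢ dCᵢ/dt = Q(Cᵢ₋₁ − Cᵢ), so τᵢ = Vᵢ/Q.
τ₁ = 257/6.98 = 36.819 min; τ₂ = 142/6.98 = 20.344 min.
Tank 1: C₁ = C_in(1 − e^(−t/τ₁)). Tank 2 (τ₁ ≠ τ₂): C₂ = C_in[1 − (τ₁ e^(−t/τ₁) − τ₂ e^(−t/τ₂))/(τ₁ − τ₂)].
At t = 97.2: e^(−t/τ₁) = 0.071368, e^(−t/τ₂) = 0.0084140.
C₂ = 1.51·[1 − (36.819·0.071368 − 20.344·0.0084140)/(16.476)] = 1.51·0.85090 = 1.2849 g/L.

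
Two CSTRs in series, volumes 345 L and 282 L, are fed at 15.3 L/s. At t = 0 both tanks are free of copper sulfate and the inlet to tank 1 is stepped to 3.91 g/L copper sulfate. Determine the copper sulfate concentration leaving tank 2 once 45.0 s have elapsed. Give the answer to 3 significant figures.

Each tank obeys Vᵢ dCᵢ/dt = Q(Cᵢ₋₁ − Cᵢ), so τᵢ = Vᵢ/Q.
τ₁ = 345/15.3 = 22.549 s; τ₂ = 282/15.3 = 18.431 s.
Tank 1: C₁ = C_in(1 − e^(−t/τ₁)). Tank 2 (τ₁ ≠ τ₂): C₂ = C_in[1 − (τ₁ e^(−t/τ₁) − τ₂ e^(−t/τ₂))/(τ₁ − τ₂)].
At t = 45.0: e^(−t/τ₁) = 0.13592, e^(−t/τ₂) = 0.087031.
C₂ = 3.91·[1 − (22.549·0.13592 − 18.431·0.087031)/(4.1176)] = 3.91·0.64522 = 2.5228 g/L.

2.52 g/L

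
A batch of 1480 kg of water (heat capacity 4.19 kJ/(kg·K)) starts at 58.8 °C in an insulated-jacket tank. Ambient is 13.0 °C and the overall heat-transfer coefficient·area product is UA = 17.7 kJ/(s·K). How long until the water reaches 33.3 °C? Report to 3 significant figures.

285 s

M c_p dT/dt = −UA(T − T_amb).
τ = M c_p/UA = 350.35 s; T_ss = T_amb = 13.000 °C.
T(t) = T_ss + (T₀ − T_ss)e^(−t/τ); set T = 33.3:
t = −τ ln[(T − T_ss)/(T₀ − T_ss)] = −350.35 · ln(0.44323) = 285.07 s.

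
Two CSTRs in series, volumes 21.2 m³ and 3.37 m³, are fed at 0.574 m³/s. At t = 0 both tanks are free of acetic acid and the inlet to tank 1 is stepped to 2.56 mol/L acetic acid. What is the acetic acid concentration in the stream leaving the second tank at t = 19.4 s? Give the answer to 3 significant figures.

0.778 mol/L

Species balance on tank i: dCᵢ/dt = (Cᵢ₋₁ − Cᵢ)/τᵢ with τᵢ = Vᵢ/Q.
τ₁ = 21.2/0.574 = 36.934 s; τ₂ = 3.37/0.574 = 5.8711 s.
Solving the cascade with C₁(0)=C₂(0)=0 gives C₂(t) = C_in[1 − (τ₁ e^(−t/τ₁) − τ₂ e^(−t/τ₂))/(τ₁ − τ₂)].
At t = 19.4: e^(−t/τ₁) = 0.59140, e^(−t/τ₂) = 0.036724.
C₂ = 2.56·[1 − (36.934·0.59140 − 5.8711·0.036724)/(31.063)] = 2.56·0.30376 = 0.77763 mol/L.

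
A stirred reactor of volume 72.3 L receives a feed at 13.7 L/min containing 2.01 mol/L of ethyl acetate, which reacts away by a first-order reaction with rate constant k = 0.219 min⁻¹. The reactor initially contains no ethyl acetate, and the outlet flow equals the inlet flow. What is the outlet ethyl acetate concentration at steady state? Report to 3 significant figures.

0.932 mol/L

V dC/dt = Q(C_in − C) − k V C.
At steady state: 0 = Q C_in − (Q + kV) C_ss, so C_ss = Q C_in/(Q + kV).
C_ss = 13.7·2.01/(13.7 + 0.219·72.3) = 27.537/29.534 = 0.93239 mol/L.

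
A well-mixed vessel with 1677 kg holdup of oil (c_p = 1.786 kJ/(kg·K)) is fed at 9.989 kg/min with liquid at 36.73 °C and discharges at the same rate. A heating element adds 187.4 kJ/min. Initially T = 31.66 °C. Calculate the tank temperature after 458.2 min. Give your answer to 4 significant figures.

46.22 °C

M c_p dT/dt = ṁ c_p (T_in − T) + Q̇.
Rearrange: dT/dt = (T_ss − T)/τ with τ = M/ṁ = 167.885 min and T_ss = T_in + Q̇/(ṁ c_p) = 47.2343 °C.
Solution: T(t) = T_ss + (T₀ − T_ss) e^(−t/τ).
T(458.2) = 47.2343 + (-15.5743)·e^(−458.2/167.885) = 47.2343 + (-15.5743)·0.0652679 = 46.2178 °C.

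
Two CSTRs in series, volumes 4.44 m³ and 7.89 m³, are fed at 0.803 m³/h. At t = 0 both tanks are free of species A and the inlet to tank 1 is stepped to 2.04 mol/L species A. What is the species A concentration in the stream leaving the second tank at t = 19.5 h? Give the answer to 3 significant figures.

Species balance on tank i: dCᵢ/dt = (Cᵢ₋₁ − Cᵢ)/τᵢ with τᵢ = Vᵢ/Q.
τ₁ = 4.44/0.803 = 5.5293 h; τ₂ = 7.89/0.803 = 9.8257 h.
Solving the cascade with C₁(0)=C₂(0)=0 gives C₂(t) = C_in[1 − (τ₁ e^(−t/τ₁) − τ₂ e^(−t/τ₂))/(τ₁ − τ₂)].
At t = 19.5: e^(−t/τ₁) = 0.029402, e^(−t/τ₂) = 0.13744.
C₂ = 2.04·[1 − (5.5293·0.029402 − 9.8257·0.13744)/(-4.2964)] = 2.04·0.72353 = 1.4760 mol/L.

1.48 mol/L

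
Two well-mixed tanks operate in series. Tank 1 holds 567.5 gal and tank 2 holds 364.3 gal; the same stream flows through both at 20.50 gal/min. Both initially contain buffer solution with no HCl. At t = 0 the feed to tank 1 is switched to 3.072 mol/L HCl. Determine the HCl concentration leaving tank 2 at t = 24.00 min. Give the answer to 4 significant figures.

Time constants: τᵢ = Vᵢ/Q for each well-mixed tank.
τ₁ = 567.5/20.50 = 27.6829 min; τ₂ = 364.3/20.50 = 17.7707 min.
Solving the cascade with C₁(0)=C₂(0)=0 gives C₂(t) = C_in[1 − (τ₁ e^(−t/τ₁) − τ₂ e^(−t/τ₂))/(τ₁ − τ₂)].
At t = 24.00: e^(−t/τ₁) = 0.420227, e^(−t/τ₂) = 0.259102.
C₂ = 3.072·[1 − (27.6829·0.420227 − 17.7707·0.259102)/(9.91220)] = 3.072·0.290905 = 0.893660 mol/L.

0.8937 mol/L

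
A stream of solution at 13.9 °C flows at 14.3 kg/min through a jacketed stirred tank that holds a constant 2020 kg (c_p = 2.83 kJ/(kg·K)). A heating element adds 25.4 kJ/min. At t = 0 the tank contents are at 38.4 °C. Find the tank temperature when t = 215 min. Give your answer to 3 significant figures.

First-law balance (no shaft work): M c_p dT/dt = ṁ c_p (T_in − T) + 25.4.
τ = M/ṁ = 141.26 min; T_ss = T_in + Q̇/(ṁ c_p) = 13.9 + 25.4/(14.3·2.83) = 14.528 °C.
Solution: T(t) = T_ss + (T₀ − T_ss) e^(−t/τ).
T(215) = 14.528 + (23.872)·e^(−215/141.26) = 14.528 + (23.872)·0.21827 = 19.738 °C.

19.7 °C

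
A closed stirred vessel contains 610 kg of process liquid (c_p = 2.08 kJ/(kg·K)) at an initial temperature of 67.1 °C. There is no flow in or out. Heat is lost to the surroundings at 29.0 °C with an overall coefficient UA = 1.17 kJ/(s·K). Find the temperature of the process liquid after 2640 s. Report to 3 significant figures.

First-law balance (no shaft work): M c_p dT/dt = −UA(T − T_amb).
dT/dt = (T_ss − T)/τ with T_ss = T_amb = 29.000 °C, τ = M c_p/UA = 610·2.08/1.17 = 1084.4 s.
Integrating: T(t) = T_ss + (T₀ − T_ss) e^(−t/τ).
T(2640) = 29.000 + (38.100)·0.087648 = 32.339 °C.

32.3 °C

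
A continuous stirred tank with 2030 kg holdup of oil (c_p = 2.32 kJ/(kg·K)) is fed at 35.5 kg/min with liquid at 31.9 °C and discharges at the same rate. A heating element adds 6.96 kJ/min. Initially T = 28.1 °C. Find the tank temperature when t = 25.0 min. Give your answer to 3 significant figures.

M c_p dT/dt = ṁ c_p (T_in − T) + Q̇.
τ = M/ṁ = 57.183 min; T_ss = T_in + Q̇/(ṁ c_p) = 31.9 + 6.96/(35.5·2.32) = 31.985 °C.
Integrating: T(t) = T_ss + (T₀ − T_ss) e^(−t/τ).
T(25.0) = 31.985 + (-3.8845)·e^(−25.0/57.183) = 31.985 + (-3.8845)·0.64585 = 29.476 °C.

29.5 °C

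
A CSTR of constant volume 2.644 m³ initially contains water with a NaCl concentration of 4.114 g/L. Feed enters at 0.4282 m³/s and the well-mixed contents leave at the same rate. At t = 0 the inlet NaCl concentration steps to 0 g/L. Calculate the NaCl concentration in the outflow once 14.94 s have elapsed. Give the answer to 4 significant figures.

Mass balance on the solute (V constant): V dC/dt = Q(C_in − C).
Rewrite as dC/dt + C/τ = C_in/τ, τ = V/Q = 6.17468 s.
C approaches C_in exponentially: C(t) = C_in + (C₀ − C_in) e^(−t/τ).
C(14.94) = 0 + (4.114 − 0)·e^(−14.94/6.17468) = 0 + (4.11400)·0.0889610 = 0.365986 g/L.

0.3660 g/L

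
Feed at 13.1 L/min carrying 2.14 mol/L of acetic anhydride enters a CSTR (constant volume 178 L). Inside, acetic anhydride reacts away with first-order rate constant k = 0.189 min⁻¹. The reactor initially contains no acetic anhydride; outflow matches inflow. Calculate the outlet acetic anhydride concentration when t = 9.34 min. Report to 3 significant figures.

Accumulation = in − out − consumed: V dC/dt = Q C_in − Q C − k V C.
This is linear with rate a = Q/V + k = 0.26260 min⁻¹.
C_ss = Q C_in/(Q + kV) = 0.59976 mol/L; C(t) = C_ss + (C₀ − C_ss) e^(−a t).
C(9.34) = 0.59976 + (-0.59976)·e^(−0.26260·9.34) = 0.59976 + (-0.59976)·0.086066 = 0.54814 mol/L.

0.548 mol/L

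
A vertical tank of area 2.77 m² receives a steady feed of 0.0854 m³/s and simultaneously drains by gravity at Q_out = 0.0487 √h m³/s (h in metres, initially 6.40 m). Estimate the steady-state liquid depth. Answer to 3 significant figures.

A dh/dt = Q_in − 0.0487 √h. Steady state requires inflow = outflow:
Q_in = 0.0487 √h_ss ⇒ √h_ss = 0.0854/0.0487 = 1.7536.
h_ss = 1.7536² = 3.0751 m. (Since h₀ = 6.40 m > h_ss, the level will fall toward this value.)

3.08 m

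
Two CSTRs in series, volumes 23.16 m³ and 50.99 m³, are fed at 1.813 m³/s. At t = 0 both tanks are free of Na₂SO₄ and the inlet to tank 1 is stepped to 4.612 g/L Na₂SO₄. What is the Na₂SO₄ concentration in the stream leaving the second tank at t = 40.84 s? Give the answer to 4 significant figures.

Species balance on tank i: dCᵢ/dt = (Cᵢ₋₁ − Cᵢ)/τᵢ with τᵢ = Vᵢ/Q.
τ₁ = 23.16/1.813 = 12.7744 s; τ₂ = 50.99/1.813 = 28.1247 s.
Solving the cascade with C₁(0)=C₂(0)=0 gives C₂(t) = C_in[1 − (τ₁ e^(−t/τ₁) − τ₂ e^(−t/τ₂))/(τ₁ − τ₂)].
At t = 40.84: e^(−t/τ₁) = 0.0408840, e^(−t/τ₂) = 0.234077.
C₂ = 4.612·[1 − (12.7744·0.0408840 − 28.1247·0.234077)/(-15.3502)] = 4.612·0.605149 = 2.79095 g/L.

2.791 g/L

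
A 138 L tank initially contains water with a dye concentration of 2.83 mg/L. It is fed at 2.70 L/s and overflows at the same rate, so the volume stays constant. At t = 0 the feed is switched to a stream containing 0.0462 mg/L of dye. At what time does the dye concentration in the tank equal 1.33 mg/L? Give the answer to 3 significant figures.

39.6 s

Species balance: V dC/dt = Q(C_in − C) ⇒ τ = V/Q = 51.111 s.
C(t) = C_in + (C₀ − C_in) e^(−t/τ). Set C = 1.33 and solve for t:
e^(−t/τ) = (C − C_in)/(C₀ − C_in) = (1.33 − 0.0462)/(2.83 − 0.0462) = 0.46117
t = −τ ln(…) = 51.111 × 0.77399 = 39.560 s.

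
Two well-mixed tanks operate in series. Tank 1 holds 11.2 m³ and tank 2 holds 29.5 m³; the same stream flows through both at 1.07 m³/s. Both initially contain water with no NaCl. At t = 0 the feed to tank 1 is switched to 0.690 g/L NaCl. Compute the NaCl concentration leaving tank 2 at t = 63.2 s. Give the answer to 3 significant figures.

Each tank obeys Vᵢ dCᵢ/dt = Q(Cᵢ₋₁ − Cᵢ), so τᵢ = Vᵢ/Q.
τ₁ = 11.2/1.07 = 10.467 s; τ₂ = 29.5/1.07 = 27.570 s.
Tank 1: C₁ = C_in(1 − e^(−t/τ₁)). Tank 2 (τ₁ ≠ τ₂): C₂ = C_in[1 − (τ₁ e^(−t/τ₁) − τ₂ e^(−t/τ₂))/(τ₁ − τ₂)].
At t = 63.2: e^(−t/τ₁) = 0.0023867, e^(−t/τ₂) = 0.10103.
C₂ = 0.690·[1 − (10.467·0.0023867 − 27.570·0.10103)/(-17.103)] = 0.690·0.83860 = 0.57863 g/L.

0.579 g/L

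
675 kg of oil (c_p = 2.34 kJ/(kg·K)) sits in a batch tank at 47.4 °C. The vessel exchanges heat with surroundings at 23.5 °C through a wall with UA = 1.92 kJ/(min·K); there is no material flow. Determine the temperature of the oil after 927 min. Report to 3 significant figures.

31.2 °C

Heat balance on the well-mixed liquid: M c_p dT/dt = −UA(T − T_amb).
dT/dt = (T_ss − T)/τ with T_ss = T_amb = 23.500 °C, τ = M c_p/UA = 675·2.34/1.92 = 822.66 min.
Integrating: T(t) = T_ss + (T₀ − T_ss) e^(−t/τ).
T(927) = 23.500 + (23.900)·0.32406 = 31.245 °C.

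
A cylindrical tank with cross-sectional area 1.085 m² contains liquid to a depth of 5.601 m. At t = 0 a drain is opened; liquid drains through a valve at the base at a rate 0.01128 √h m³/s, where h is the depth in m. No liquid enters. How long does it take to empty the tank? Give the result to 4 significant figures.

With no inflow, A dh/dt = −0.01128 √h.
∫ h^(−1/2) dh = −(0.01128/A) ∫ dt, giving 2√h = 2√h₀ − (0.01128/A) t.
Set h = 0: 2√h₀ = (0.01128/A) t_empty ⇒ t_empty = 2A√h₀/0.01128.
t_empty = 2·1.085·√5.601/0.01128 = 2.17000·2.36664/0.01128 = 455.285 s.

455.3 s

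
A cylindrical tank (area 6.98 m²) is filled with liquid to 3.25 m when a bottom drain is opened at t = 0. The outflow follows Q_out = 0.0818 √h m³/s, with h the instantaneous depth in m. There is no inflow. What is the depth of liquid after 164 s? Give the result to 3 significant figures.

0.709 m

Volume balance on the tank: A dh/dt = −0.0818 √h.
Separate and integrate: 2(√h − √h₀) = −(0.0818/A) t.
√h = √3.25 − 0.0818·164/(2·6.98) = 1.8028 − 0.96097 = 0.84180.
h = 0.84180² = 0.70863 m.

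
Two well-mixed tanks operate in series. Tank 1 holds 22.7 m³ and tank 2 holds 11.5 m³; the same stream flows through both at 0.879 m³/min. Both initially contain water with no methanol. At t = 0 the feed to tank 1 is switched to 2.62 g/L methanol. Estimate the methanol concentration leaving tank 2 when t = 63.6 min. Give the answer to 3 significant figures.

2.19 g/L

Time constants: τᵢ = Vᵢ/Q for each well-mixed tank.
τ₁ = 22.7/0.879 = 25.825 min; τ₂ = 11.5/0.879 = 13.083 min.
Tank 1: C₁ = C_in(1 − e^(−t/τ₁)). Tank 2 (τ₁ ≠ τ₂): C₂ = C_in[1 − (τ₁ e^(−t/τ₁) − τ₂ e^(−t/τ₂))/(τ₁ − τ₂)].
At t = 63.6: e^(−t/τ₁) = 0.085200, e^(−t/τ₂) = 0.0077408.
C₂ = 2.62·[1 − (25.825·0.085200 − 13.083·0.0077408)/(12.742)] = 2.62·0.83527 = 2.1884 g/L.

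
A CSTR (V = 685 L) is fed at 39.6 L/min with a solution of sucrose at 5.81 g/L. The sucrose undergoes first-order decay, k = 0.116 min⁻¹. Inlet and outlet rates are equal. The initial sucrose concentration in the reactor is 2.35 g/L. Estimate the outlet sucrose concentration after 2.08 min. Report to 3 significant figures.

Species balance: V dC/dt = Q C_in − Q C − k V C.
This is linear with rate a = Q/V + k = 0.17381 min⁻¹.
C_ss = Q C_in/(Q + kV) = 1.9324 g/L; C(t) = C_ss + (C₀ − C_ss) e^(−a t).
C(2.08) = 1.9324 + (0.41756)·e^(−0.17381·2.08) = 1.9324 + (0.41756)·0.69661 = 2.2233 g/L.

2.22 g/L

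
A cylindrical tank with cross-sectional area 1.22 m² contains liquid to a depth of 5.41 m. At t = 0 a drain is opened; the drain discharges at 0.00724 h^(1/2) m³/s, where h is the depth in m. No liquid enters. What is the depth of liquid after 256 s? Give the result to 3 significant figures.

A dh/dt = −Q_out = −0.00724 √h.
∫ h^(−1/2) dh = −(0.00724/A) ∫ dt, giving 2√h = 2√h₀ − (0.00724/A) t.
√h = √5.41 − 0.00724·256/(2·1.22) = 2.3259 − 0.75961 = 1.5663.
h = 1.5663² = 2.4534 m.

2.45 m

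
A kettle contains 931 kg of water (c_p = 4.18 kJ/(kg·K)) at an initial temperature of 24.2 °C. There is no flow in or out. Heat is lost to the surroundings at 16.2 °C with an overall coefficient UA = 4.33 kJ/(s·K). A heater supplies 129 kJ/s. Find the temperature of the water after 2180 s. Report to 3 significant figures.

Lumped-capacitance energy balance: M c_p dT/dt = UA(T_amb − T) + Q̇.
dT/dt = (T_ss − T)/τ with T_ss = T_amb + Q̇/UA = 16.2 + 129/4.33 = 45.992 °C, τ = M c_p/UA = 931·4.18/4.33 = 898.75 s.
T approaches T_ss exponentially: T(t) = T_ss + (T₀ − T_ss) e^(−t/τ).
T(2180) = 45.992 + (-21.792)·0.088425 = 44.065 °C.

44.1 °C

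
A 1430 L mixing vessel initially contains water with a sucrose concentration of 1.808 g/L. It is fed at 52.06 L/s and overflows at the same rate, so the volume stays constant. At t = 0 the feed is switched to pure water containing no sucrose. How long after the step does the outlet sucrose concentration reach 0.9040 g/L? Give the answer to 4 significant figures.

Species balance on the tank: V dC/dt = Q(C_in − C), so τ = V/Q = 27.4683 s.
C(t) = C_in + (C₀ − C_in) e^(−t/τ). Set C = 0.9040 and solve for t:
e^(−t/τ) = (C − C_in)/(C₀ − C_in) = (0.9040 − 0)/(1.808 − 0) = 0.500000
t = −τ ln(…) = 27.4683 × 0.693147 = 19.0396 s.

19.04 s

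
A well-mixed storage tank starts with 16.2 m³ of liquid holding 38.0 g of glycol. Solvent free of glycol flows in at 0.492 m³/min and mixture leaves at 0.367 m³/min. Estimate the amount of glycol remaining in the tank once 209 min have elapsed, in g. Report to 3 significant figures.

Total volume: dV/dt = Q_in − Q_out = 0.12500 m³/min, so V(t) = 16.2 + 0.12500 t and V(209) = 42.325 m³.
Species balance (pure solvent in): dm/dt = −Q_out · m/V(t).
Separate: dm/m = −Q_out dt/V(t) ⇒ ln(m/m₀) = −(Q_out/(Q_in−Q_out)) ln(V/V₀).
m = m₀ (V₀/V)^(Q_out/(Q_in−Q_out)) = 38.0 × (16.2/42.325)^(2.9360) = 2.2658 g.

2.27 g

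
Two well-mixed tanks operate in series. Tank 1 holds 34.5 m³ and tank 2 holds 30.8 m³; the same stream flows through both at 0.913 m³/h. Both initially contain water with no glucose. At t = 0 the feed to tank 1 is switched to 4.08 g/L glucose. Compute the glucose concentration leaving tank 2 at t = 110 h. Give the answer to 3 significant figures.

3.31 g/L

Species balance on tank i: dCᵢ/dt = (Cᵢ₋₁ − Cᵢ)/τᵢ with τᵢ = Vᵢ/Q.
τ₁ = 34.5/0.913 = 37.788 h; τ₂ = 30.8/0.913 = 33.735 h.
Tank 1: C₁ = C_in(1 − e^(−t/τ₁)). Tank 2 (τ₁ ≠ τ₂): C₂ = C_in[1 − (τ₁ e^(−t/τ₁) − τ₂ e^(−t/τ₂))/(τ₁ − τ₂)].
At t = 110: e^(−t/τ₁) = 0.054420, e^(−t/τ₂) = 0.038361.
C₂ = 4.08·[1 − (37.788·0.054420 − 33.735·0.038361)/(4.0526)] = 4.08·0.81189 = 3.3125 g/L.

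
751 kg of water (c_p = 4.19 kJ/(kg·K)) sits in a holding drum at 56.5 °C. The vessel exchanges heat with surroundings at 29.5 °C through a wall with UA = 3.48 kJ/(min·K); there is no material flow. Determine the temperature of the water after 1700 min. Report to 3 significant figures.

Heat balance on the well-mixed liquid: M c_p dT/dt = −UA(T − T_amb).
dT/dt = (T_ss − T)/τ with T_ss = T_amb = 29.500 °C, τ = M c_p/UA = 751·4.19/3.48 = 904.22 min.
This is linear first-order; T(t) = T_ss + (T₀ − T_ss) e^(−t/τ).
T(1700) = 29.500 + (27.000)·0.15258 = 33.620 °C.

33.6 °C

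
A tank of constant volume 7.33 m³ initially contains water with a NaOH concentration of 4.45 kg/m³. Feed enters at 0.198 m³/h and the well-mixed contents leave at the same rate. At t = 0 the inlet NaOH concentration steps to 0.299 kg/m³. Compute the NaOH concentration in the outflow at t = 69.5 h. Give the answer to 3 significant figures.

0.934 kg/m³

Species balance on the tank: V dC/dt = Q(C_in − C).
Rewrite as dC/dt + C/τ = C_in/τ, τ = V/Q = 37.020 h.
Solution: C(t) = C_in + (C₀ − C_in) e^(−t/τ).
C(69.5) = 0.299 + (4.45 − 0.299)·e^(−69.5/37.020) = 0.299 + (4.1510)·0.15299 = 0.93408 kg/m³.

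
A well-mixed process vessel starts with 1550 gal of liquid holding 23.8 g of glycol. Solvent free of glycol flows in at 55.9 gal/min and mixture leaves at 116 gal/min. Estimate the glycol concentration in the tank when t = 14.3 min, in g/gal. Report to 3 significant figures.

0.00724 g/gal

Let m(t) be the amount of glycol. Volume: V(t) = V₀ + (Q_in − Q_out) t = 1550 − 60.100 t; V(14.3) = 690.57 gal.
Species balance (pure solvent in): dm/dt = −Q_out · m/V(t).
Separate: dm/m = −Q_out dt/V(t) ⇒ ln(m/m₀) = −(Q_out/(Q_in−Q_out)) ln(V/V₀).
m = m₀ (V₀/V)^(Q_out/(Q_in−Q_out)) = 23.8 × (1550/690.57)^(-1.9301) = 4.9988 g.
C = m/V = 4.9988/690.57 = 0.0072387 g/gal.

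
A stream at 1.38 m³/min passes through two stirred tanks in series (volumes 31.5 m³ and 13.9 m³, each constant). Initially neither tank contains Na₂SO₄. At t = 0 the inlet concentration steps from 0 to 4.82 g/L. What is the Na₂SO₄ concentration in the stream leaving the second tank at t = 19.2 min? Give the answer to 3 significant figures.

1.67 g/L

Species balance on tank i: dCᵢ/dt = (Cᵢ₋₁ − Cᵢ)/τᵢ with τᵢ = Vᵢ/Q.
τ₁ = 31.5/1.38 = 22.826 min; τ₂ = 13.9/1.38 = 10.072 min.
Tank 1: C₁ = C_in(1 − e^(−t/τ₁)). Tank 2 (τ₁ ≠ τ₂): C₂ = C_in[1 − (τ₁ e^(−t/τ₁) − τ₂ e^(−t/τ₂))/(τ₁ − τ₂)].
At t = 19.2: e^(−t/τ₁) = 0.43122, e^(−t/τ₂) = 0.14865.
C₂ = 4.82·[1 − (22.826·0.43122 − 10.072·0.14865)/(12.754)] = 4.82·0.34562 = 1.6659 g/L.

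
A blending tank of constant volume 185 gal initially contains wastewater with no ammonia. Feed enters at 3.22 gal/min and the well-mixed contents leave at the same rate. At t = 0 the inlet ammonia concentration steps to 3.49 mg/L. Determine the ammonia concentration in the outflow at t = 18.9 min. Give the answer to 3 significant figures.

0.978 mg/L

Species balance on the tank: V dC/dt = Q(C_in − C).
Rewrite as dC/dt + C/τ = C_in/τ, τ = V/Q = 57.453 min.
This is linear first-order; C(t) = C_in + (C₀ − C_in) e^(−t/τ).
C(18.9) = 3.49 + (0 − 3.49)·e^(−18.9/57.453) = 3.49 + (-3.4900)·0.71967 = 0.97835 mg/L.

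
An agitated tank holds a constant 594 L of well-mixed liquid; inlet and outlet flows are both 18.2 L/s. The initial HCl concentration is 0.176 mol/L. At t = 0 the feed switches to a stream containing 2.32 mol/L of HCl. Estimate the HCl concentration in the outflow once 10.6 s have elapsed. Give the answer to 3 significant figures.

Unsteady species balance (constant V, well mixed): V dC/dt = Q(C_in − C).
Rewrite as dC/dt + C/τ = C_in/τ, τ = V/Q = 32.637 s.
Solution: C(t) = C_in + (C₀ − C_in) e^(−t/τ).
C(10.6) = 2.32 + (0.176 − 2.32)·e^(−10.6/32.637) = 2.32 + (-2.1440)·0.72269 = 0.77056 mol/L.

0.771 mol/L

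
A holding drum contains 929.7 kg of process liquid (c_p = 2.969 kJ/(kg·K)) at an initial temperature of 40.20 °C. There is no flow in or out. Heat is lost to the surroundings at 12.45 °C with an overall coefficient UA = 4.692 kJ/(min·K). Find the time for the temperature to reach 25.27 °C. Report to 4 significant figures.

M c_p dT/dt = −UA(T − T_amb).
τ = M c_p/UA = 588.295 min; T_ss = T_amb = 12.4500 °C.
T(t) = T_ss + (T₀ − T_ss)e^(−t/τ); set T = 25.27:
t = −τ ln[(T − T_ss)/(T₀ − T_ss)] = −588.295 · ln(0.461982) = 454.299 min.

454.3 min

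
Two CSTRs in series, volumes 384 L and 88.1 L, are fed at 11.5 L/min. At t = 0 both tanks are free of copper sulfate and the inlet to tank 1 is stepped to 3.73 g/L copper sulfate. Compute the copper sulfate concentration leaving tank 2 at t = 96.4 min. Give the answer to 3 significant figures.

3.46 g/L

Species balance on tank i: dCᵢ/dt = (Cᵢ₋₁ − Cᵢ)/τᵢ with τᵢ = Vᵢ/Q.
τ₁ = 384/11.5 = 33.391 min; τ₂ = 88.1/11.5 = 7.6609 min.
Solving the cascade with C₁(0)=C₂(0)=0 gives C₂(t) = C_in[1 − (τ₁ e^(−t/τ₁) − τ₂ e^(−t/τ₂))/(τ₁ − τ₂)].
At t = 96.4: e^(−t/τ₁) = 0.055744, e^(−t/τ₂) = 3.4284e-06.
C₂ = 3.73·[1 − (33.391·0.055744 − 7.6609·3.4284e-06)/(25.730)] = 3.73·0.92766 = 3.4602 g/L.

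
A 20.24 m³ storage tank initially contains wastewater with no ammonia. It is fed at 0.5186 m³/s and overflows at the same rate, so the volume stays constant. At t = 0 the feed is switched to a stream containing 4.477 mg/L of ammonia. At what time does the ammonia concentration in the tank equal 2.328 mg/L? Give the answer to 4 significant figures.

Species balance: V dC/dt = Q(C_in − C) ⇒ τ = V/Q = 39.0282 s.
C(t) = C_in + (C₀ − C_in) e^(−t/τ). Set C = 2.328 and solve for t:
e^(−t/τ) = (C − C_in)/(C₀ − C_in) = (2.328 − 4.477)/(0 − 4.477) = 0.480009
t = −τ ln(…) = 39.0282 × 0.733951 = 28.6447 s.

28.64 s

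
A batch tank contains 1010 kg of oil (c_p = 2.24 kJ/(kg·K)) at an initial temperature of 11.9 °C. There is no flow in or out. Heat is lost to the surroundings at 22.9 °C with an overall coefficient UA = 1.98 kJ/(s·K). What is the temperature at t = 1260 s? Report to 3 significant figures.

Lumped-capacitance energy balance: M c_p dT/dt = UA(T_amb − T).
dT/dt = (T_ss − T)/τ with T_ss = T_amb = 22.900 °C, τ = M c_p/UA = 1010·2.24/1.98 = 1142.6 s.
Solution: T(t) = T_ss + (T₀ − T_ss) e^(−t/τ).
T(1260) = 22.900 + (-11.000)·0.33197 = 19.248 °C.

19.2 °C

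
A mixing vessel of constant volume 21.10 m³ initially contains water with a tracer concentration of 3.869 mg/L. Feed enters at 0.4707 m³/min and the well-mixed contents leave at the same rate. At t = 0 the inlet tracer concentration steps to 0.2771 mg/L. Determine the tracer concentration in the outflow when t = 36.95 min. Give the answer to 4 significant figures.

1.852 mg/L

Transient balance on the dissolved component: V dC/dt = Q(C_in − C).
Rewrite as dC/dt + C/τ = C_in/τ, τ = V/Q = 44.8269 min.
Integrating: C(t) = C_in + (C₀ − C_in) e^(−t/τ).
C(36.95) = 0.2771 + (3.869 − 0.2771)·e^(−36.95/44.8269) = 0.2771 + (3.59190)·0.438549 = 1.85233 mg/L.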